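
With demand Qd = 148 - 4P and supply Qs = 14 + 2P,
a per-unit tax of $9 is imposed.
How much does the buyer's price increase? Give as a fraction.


With a per-unit tax, the buyer's price increase depends on relative slopes.
Supply slope: d = 2, Demand slope: b = 4
Buyer's price increase = d * tax / (b + d)
= 2 * 9 / (4 + 2)
= 18 / 6 = 3

3


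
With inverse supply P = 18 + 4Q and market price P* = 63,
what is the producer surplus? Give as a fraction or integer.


Minimum supply price (at Q=0): P_min = 18
Quantity supplied at P* = 63:
Q* = (63 - 18)/4 = 45/4
PS = (1/2) * Q* * (P* - P_min)
PS = (1/2) * 45/4 * (63 - 18)
PS = (1/2) * 45/4 * 45 = 2025/8

2025/8


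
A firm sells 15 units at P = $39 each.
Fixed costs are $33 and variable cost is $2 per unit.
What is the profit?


Total Revenue = P * Q = 39 * 15 = $585
Total Cost = FC + VC*Q = 33 + 2*15 = $63
Profit = TR - TC = 585 - 63 = $522

$522


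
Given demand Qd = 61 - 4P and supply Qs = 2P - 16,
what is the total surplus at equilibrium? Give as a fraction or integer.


Find equilibrium: 61 - 4P = 2P - 16
61 + 16 = 6P
P* = 77/6 = 77/6
Q* = 2*77/6 - 16 = 29/3
Inverse demand: P = 61/4 - Q/4, so P_max = 61/4
Inverse supply: P = 8 + Q/2, so P_min = 8
CS = (1/2) * 29/3 * (61/4 - 77/6) = 841/72
PS = (1/2) * 29/3 * (77/6 - 8) = 841/36
TS = CS + PS = 841/72 + 841/36 = 841/24

841/24


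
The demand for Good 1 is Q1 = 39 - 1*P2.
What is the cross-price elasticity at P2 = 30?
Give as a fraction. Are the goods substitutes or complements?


dQ1/dP2 = -1
At P2 = 30: Q1 = 39 - 1*30 = 9
Exy = (dQ1/dP2)(P2/Q1) = -1 * 30 / 9 = -10/3
Since Exy < 0, the goods are complements.

-10/3 (complements)


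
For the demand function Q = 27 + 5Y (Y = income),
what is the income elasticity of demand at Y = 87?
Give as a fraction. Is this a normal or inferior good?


dQ/dY = 5
At Y = 87: Q = 27 + 5*87 = 462
Ey = (dQ/dY)(Y/Q) = 5 * 87 / 462 = 145/154
Since Ey > 0, this is a normal good.

145/154 (normal good)


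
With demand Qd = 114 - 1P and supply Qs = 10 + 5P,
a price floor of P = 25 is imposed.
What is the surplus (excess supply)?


At P = 25:
Qd = 114 - 1*25 = 89
Qs = 10 + 5*25 = 135
Surplus = Qs - Qd = 135 - 89 = 46

46


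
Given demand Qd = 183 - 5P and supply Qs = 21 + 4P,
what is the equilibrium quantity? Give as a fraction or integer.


First find equilibrium price:
183 - 5P = 21 + 4P
P* = 162/9 = 18
Then substitute into demand:
Q* = 183 - 5 * 18 = 93

93


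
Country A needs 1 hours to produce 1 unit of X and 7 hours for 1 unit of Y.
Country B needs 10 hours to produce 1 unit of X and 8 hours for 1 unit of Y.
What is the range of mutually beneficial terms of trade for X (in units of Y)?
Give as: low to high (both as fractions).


Opportunity cost of X for Country A = hours_X / hours_Y = 1/7 = 1/7 units of Y
Opportunity cost of X for Country B = hours_X / hours_Y = 10/8 = 5/4 units of Y
Terms of trade must be between the two opportunity costs.
Range: 1/7 to 5/4

1/7 to 5/4


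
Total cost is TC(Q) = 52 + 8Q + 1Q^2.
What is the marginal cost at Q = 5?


MC = dTC/dQ = 8 + 2*1*Q
At Q = 5:
MC = 8 + 2*5
MC = 8 + 10 = 18

18


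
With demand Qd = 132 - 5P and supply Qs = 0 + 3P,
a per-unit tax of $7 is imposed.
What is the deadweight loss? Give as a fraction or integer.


Pre-tax equilibrium quantity: Q* = 99/2
Post-tax equilibrium quantity: Q_tax = 291/8
Reduction in quantity: Q* - Q_tax = 105/8
DWL = (1/2) * tax * (Q* - Q_tax)
DWL = (1/2) * 7 * 105/8 = 735/16

735/16


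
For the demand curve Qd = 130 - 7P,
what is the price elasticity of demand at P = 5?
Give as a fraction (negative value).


dQ/dP = -7
At P = 5: Q = 130 - 7*5 = 95
E = (dQ/dP)(P/Q) = (-7)(5/95) = -7/19

-7/19


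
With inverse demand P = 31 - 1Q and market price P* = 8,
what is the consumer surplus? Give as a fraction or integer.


Maximum willingness to pay (at Q=0): P_max = 31
Quantity demanded at P* = 8:
Q* = (31 - 8)/1 = 23
CS = (1/2) * Q* * (P_max - P*)
CS = (1/2) * 23 * (31 - 8)
CS = (1/2) * 23 * 23 = 529/2

529/2


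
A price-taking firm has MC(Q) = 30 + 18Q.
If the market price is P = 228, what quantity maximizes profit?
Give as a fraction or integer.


In perfect competition, profit is maximized where P = MC.
228 = 30 + 18Q
198 = 18Q
Q* = 198/18 = 11

11


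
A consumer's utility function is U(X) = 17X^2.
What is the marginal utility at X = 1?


MU = dU/dX = 17*2*X^(2-1)
MU = 34*X^1
At X = 1:
MU = 34 * 1^1
MU = 34 * 1 = 34

34


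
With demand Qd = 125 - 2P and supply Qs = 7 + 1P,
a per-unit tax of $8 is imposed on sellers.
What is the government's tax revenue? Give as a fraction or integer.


With tax on sellers, new supply: Qs' = 7 + 1(P - 8)
= 1P - 1
New equilibrium quantity:
Q_new = 41
Tax revenue = tax * Q_new = 8 * 41 = 328

328


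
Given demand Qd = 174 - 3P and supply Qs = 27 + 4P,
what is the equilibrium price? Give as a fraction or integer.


At equilibrium, Qd = Qs.
174 - 3P = 27 + 4P
174 - 27 = 3P + 4P
147 = 7P
P* = 147/7 = 21

21


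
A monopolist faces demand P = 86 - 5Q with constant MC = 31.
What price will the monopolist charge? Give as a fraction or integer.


MR = 86 - 10Q
Set MR = MC: 86 - 10Q = 31
Q* = 11/2
Substitute into demand:
P* = 86 - 5*11/2 = 117/2

117/2


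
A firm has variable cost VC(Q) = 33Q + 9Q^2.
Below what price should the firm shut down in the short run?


AVC(Q) = VC(Q)/Q = 33 + 9Q
AVC is increasing in Q, so minimum AVC is at Q -> 0+.
Min AVC = 33
The firm should shut down if P < 33.

33


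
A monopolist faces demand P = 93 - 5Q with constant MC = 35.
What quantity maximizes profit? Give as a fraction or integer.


TR = P*Q = (93 - 5Q)Q = 93Q - 5Q^2
MR = dTR/dQ = 93 - 10Q
Set MR = MC:
93 - 10Q = 35
58 = 10Q
Q* = 58/10 = 29/5

29/5


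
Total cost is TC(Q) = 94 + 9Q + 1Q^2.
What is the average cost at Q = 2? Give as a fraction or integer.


TC(2) = 94 + 9*2 + 1*2^2
TC(2) = 94 + 18 + 4 = 116
AC = TC/Q = 116/2 = 58

58


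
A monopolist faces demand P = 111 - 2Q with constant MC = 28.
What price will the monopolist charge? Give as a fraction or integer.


MR = 111 - 4Q
Set MR = MC: 111 - 4Q = 28
Q* = 83/4
Substitute into demand:
P* = 111 - 2*83/4 = 139/2

139/2


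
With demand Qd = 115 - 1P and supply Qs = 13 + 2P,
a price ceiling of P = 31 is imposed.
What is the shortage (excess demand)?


At P = 31:
Qd = 115 - 1*31 = 84
Qs = 13 + 2*31 = 75
Shortage = Qd - Qs = 84 - 75 = 9

9


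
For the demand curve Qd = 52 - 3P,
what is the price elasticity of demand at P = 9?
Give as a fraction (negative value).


dQ/dP = -3
At P = 9: Q = 52 - 3*9 = 25
E = (dQ/dP)(P/Q) = (-3)(9/25) = -27/25

-27/25


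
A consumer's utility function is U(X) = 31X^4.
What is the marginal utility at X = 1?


MU = dU/dX = 31*4*X^(4-1)
MU = 124*X^3
At X = 1:
MU = 124 * 1^3
MU = 124 * 1 = 124

124


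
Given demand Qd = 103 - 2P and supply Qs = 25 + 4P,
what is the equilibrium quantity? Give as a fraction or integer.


First find equilibrium price:
103 - 2P = 25 + 4P
P* = 78/6 = 13
Then substitute into demand:
Q* = 103 - 2 * 13 = 77

77


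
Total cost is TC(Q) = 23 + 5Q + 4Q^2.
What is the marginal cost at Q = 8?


MC = dTC/dQ = 5 + 2*4*Q
At Q = 8:
MC = 5 + 8*8
MC = 5 + 64 = 69

69


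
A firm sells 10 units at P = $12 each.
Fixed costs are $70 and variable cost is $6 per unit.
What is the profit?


Total Revenue = P * Q = 12 * 10 = $120
Total Cost = FC + VC*Q = 70 + 6*10 = $130
Profit = TR - TC = 120 - 130 = $-10

$-10


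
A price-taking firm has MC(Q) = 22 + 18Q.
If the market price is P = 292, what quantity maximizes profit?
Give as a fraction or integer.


In perfect competition, profit is maximized where P = MC.
292 = 22 + 18Q
270 = 18Q
Q* = 270/18 = 15

15


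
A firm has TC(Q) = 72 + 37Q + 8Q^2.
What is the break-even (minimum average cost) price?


AC(Q) = 72/Q + 37 + 8Q
To minimize: dAC/dQ = -72/Q^2 + 8 = 0
Q^2 = 72/8 = 9
Q* = 3
Min AC = 72/3 + 37 + 8*3
Min AC = 24 + 37 + 24 = 85

85


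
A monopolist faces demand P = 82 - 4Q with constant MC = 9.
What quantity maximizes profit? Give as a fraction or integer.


TR = P*Q = (82 - 4Q)Q = 82Q - 4Q^2
MR = dTR/dQ = 82 - 8Q
Set MR = MC:
82 - 8Q = 9
73 = 8Q
Q* = 73/8 = 73/8

73/8


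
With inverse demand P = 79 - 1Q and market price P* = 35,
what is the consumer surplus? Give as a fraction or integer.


Maximum willingness to pay (at Q=0): P_max = 79
Quantity demanded at P* = 35:
Q* = (79 - 35)/1 = 44
CS = (1/2) * Q* * (P_max - P*)
CS = (1/2) * 44 * (79 - 35)
CS = (1/2) * 44 * 44 = 968

968


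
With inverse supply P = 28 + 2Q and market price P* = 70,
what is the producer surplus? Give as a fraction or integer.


Minimum supply price (at Q=0): P_min = 28
Quantity supplied at P* = 70:
Q* = (70 - 28)/2 = 21
PS = (1/2) * Q* * (P* - P_min)
PS = (1/2) * 21 * (70 - 28)
PS = (1/2) * 21 * 42 = 441

441


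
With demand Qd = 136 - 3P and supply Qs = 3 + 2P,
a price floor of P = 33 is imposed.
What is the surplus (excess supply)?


At P = 33:
Qd = 136 - 3*33 = 37
Qs = 3 + 2*33 = 69
Surplus = Qs - Qd = 69 - 37 = 32

32


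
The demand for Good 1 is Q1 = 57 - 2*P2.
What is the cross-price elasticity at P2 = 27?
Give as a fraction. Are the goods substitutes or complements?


dQ1/dP2 = -2
At P2 = 27: Q1 = 57 - 2*27 = 3
Exy = (dQ1/dP2)(P2/Q1) = -2 * 27 / 3 = -18
Since Exy < 0, the goods are complements.

-18 (complements)


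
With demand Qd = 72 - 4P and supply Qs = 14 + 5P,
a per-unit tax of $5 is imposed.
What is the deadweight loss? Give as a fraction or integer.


Pre-tax equilibrium quantity: Q* = 416/9
Post-tax equilibrium quantity: Q_tax = 316/9
Reduction in quantity: Q* - Q_tax = 100/9
DWL = (1/2) * tax * (Q* - Q_tax)
DWL = (1/2) * 5 * 100/9 = 250/9

250/9


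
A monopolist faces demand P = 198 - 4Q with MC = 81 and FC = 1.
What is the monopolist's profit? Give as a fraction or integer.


MR = MC: 198 - 8Q = 81
Q* = 117/8
P* = 198 - 4*117/8 = 279/2
Profit = (P* - MC)*Q* - FC
= (279/2 - 81)*117/8 - 1
= 117/2*117/8 - 1
= 13689/16 - 1 = 13673/16

13673/16


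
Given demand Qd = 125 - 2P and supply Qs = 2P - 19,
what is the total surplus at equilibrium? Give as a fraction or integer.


Find equilibrium: 125 - 2P = 2P - 19
125 + 19 = 4P
P* = 144/4 = 36
Q* = 2*36 - 19 = 53
Inverse demand: P = 125/2 - Q/2, so P_max = 125/2
Inverse supply: P = 19/2 + Q/2, so P_min = 19/2
CS = (1/2) * 53 * (125/2 - 36) = 2809/4
PS = (1/2) * 53 * (36 - 19/2) = 2809/4
TS = CS + PS = 2809/4 + 2809/4 = 2809/2

2809/2


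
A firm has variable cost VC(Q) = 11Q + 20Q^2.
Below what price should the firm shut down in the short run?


AVC(Q) = VC(Q)/Q = 11 + 20Q
AVC is increasing in Q, so minimum AVC is at Q -> 0+.
Min AVC = 11
The firm should shut down if P < 11.

11


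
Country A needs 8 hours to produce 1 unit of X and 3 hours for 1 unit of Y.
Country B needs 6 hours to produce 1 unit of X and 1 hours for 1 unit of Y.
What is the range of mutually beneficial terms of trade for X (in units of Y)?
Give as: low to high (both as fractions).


Opportunity cost of X for Country A = hours_X / hours_Y = 8/3 = 8/3 units of Y
Opportunity cost of X for Country B = hours_X / hours_Y = 6/1 = 6 units of Y
Terms of trade must be between the two opportunity costs.
Range: 8/3 to 6

8/3 to 6


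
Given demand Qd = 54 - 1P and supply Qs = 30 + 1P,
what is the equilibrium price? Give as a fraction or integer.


At equilibrium, Qd = Qs.
54 - 1P = 30 + 1P
54 - 30 = 1P + 1P
24 = 2P
P* = 24/2 = 12

12


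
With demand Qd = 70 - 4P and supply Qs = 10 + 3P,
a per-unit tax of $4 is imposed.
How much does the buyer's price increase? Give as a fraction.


With a per-unit tax, the buyer's price increase depends on relative slopes.
Supply slope: d = 3, Demand slope: b = 4
Buyer's price increase = d * tax / (b + d)
= 3 * 4 / (4 + 3)
= 12 / 7 = 12/7

12/7


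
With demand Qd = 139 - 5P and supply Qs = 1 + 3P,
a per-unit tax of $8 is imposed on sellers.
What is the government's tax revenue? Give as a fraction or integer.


With tax on sellers, new supply: Qs' = 1 + 3(P - 8)
= 3P - 23
New equilibrium quantity:
Q_new = 151/4
Tax revenue = tax * Q_new = 8 * 151/4 = 302

302


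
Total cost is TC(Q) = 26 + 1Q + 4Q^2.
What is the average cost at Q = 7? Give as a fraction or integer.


TC(7) = 26 + 1*7 + 4*7^2
TC(7) = 26 + 7 + 196 = 229
AC = TC/Q = 229/7 = 229/7

229/7


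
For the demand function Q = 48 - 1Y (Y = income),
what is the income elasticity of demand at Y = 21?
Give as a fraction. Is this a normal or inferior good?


dQ/dY = -1
At Y = 21: Q = 48 - 1*21 = 27
Ey = (dQ/dY)(Y/Q) = -1 * 21 / 27 = -7/9
Since Ey < 0, this is a inferior good.

-7/9 (inferior good)


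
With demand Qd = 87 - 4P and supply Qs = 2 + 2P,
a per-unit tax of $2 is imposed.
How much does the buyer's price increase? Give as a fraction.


With a per-unit tax, the buyer's price increase depends on relative slopes.
Supply slope: d = 2, Demand slope: b = 4
Buyer's price increase = d * tax / (b + d)
= 2 * 2 / (4 + 2)
= 4 / 6 = 2/3

2/3


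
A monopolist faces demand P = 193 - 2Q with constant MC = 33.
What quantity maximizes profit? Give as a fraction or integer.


TR = P*Q = (193 - 2Q)Q = 193Q - 2Q^2
MR = dTR/dQ = 193 - 4Q
Set MR = MC:
193 - 4Q = 33
160 = 4Q
Q* = 160/4 = 40

40


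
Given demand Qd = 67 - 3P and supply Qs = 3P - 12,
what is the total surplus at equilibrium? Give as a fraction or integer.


Find equilibrium: 67 - 3P = 3P - 12
67 + 12 = 6P
P* = 79/6 = 79/6
Q* = 3*79/6 - 12 = 55/2
Inverse demand: P = 67/3 - Q/3, so P_max = 67/3
Inverse supply: P = 4 + Q/3, so P_min = 4
CS = (1/2) * 55/2 * (67/3 - 79/6) = 3025/24
PS = (1/2) * 55/2 * (79/6 - 4) = 3025/24
TS = CS + PS = 3025/24 + 3025/24 = 3025/12

3025/12


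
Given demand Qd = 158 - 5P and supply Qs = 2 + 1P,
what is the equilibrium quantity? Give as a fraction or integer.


First find equilibrium price:
158 - 5P = 2 + 1P
P* = 156/6 = 26
Then substitute into demand:
Q* = 158 - 5 * 26 = 28

28


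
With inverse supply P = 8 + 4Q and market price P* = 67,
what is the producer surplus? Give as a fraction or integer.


Minimum supply price (at Q=0): P_min = 8
Quantity supplied at P* = 67:
Q* = (67 - 8)/4 = 59/4
PS = (1/2) * Q* * (P* - P_min)
PS = (1/2) * 59/4 * (67 - 8)
PS = (1/2) * 59/4 * 59 = 3481/8

3481/8


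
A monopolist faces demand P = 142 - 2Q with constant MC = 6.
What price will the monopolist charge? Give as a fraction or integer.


MR = 142 - 4Q
Set MR = MC: 142 - 4Q = 6
Q* = 34
Substitute into demand:
P* = 142 - 2*34 = 74

74


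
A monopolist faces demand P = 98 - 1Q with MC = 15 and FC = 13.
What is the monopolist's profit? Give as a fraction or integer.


MR = MC: 98 - 2Q = 15
Q* = 83/2
P* = 98 - 1*83/2 = 113/2
Profit = (P* - MC)*Q* - FC
= (113/2 - 15)*83/2 - 13
= 83/2*83/2 - 13
= 6889/4 - 13 = 6837/4

6837/4


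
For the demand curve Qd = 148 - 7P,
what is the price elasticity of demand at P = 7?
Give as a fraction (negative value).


dQ/dP = -7
At P = 7: Q = 148 - 7*7 = 99
E = (dQ/dP)(P/Q) = (-7)(7/99) = -49/99

-49/99


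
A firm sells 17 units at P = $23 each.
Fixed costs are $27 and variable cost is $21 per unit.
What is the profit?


Total Revenue = P * Q = 23 * 17 = $391
Total Cost = FC + VC*Q = 27 + 21*17 = $384
Profit = TR - TC = 391 - 384 = $7

$7


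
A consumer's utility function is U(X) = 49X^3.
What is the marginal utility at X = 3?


MU = dU/dX = 49*3*X^(3-1)
MU = 147*X^2
At X = 3:
MU = 147 * 3^2
MU = 147 * 9 = 1323

1323


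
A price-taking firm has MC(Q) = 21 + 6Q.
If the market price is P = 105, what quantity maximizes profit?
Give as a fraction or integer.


In perfect competition, profit is maximized where P = MC.
105 = 21 + 6Q
84 = 6Q
Q* = 84/6 = 14

14


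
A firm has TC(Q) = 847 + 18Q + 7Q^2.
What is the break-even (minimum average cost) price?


AC(Q) = 847/Q + 18 + 7Q
To minimize: dAC/dQ = -847/Q^2 + 7 = 0
Q^2 = 847/7 = 121
Q* = 11
Min AC = 847/11 + 18 + 7*11
Min AC = 77 + 18 + 77 = 172

172


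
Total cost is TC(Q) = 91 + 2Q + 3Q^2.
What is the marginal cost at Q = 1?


MC = dTC/dQ = 2 + 2*3*Q
At Q = 1:
MC = 2 + 6*1
MC = 2 + 6 = 8

8


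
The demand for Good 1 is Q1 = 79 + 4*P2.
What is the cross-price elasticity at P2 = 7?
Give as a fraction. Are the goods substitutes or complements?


dQ1/dP2 = 4
At P2 = 7: Q1 = 79 + 4*7 = 107
Exy = (dQ1/dP2)(P2/Q1) = 4 * 7 / 107 = 28/107
Since Exy > 0, the goods are substitutes.

28/107 (substitutes)


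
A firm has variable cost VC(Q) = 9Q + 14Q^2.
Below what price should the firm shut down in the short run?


AVC(Q) = VC(Q)/Q = 9 + 14Q
AVC is increasing in Q, so minimum AVC is at Q -> 0+.
Min AVC = 9
The firm should shut down if P < 9.

9


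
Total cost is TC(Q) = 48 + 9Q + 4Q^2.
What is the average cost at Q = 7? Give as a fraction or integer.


TC(7) = 48 + 9*7 + 4*7^2
TC(7) = 48 + 63 + 196 = 307
AC = TC/Q = 307/7 = 307/7

307/7


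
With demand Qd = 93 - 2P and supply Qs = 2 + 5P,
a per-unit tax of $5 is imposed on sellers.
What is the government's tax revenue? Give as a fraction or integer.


With tax on sellers, new supply: Qs' = 2 + 5(P - 5)
= 5P - 23
New equilibrium quantity:
Q_new = 419/7
Tax revenue = tax * Q_new = 5 * 419/7 = 2095/7

2095/7


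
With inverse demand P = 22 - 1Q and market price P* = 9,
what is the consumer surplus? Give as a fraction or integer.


Maximum willingness to pay (at Q=0): P_max = 22
Quantity demanded at P* = 9:
Q* = (22 - 9)/1 = 13
CS = (1/2) * Q* * (P_max - P*)
CS = (1/2) * 13 * (22 - 9)
CS = (1/2) * 13 * 13 = 169/2

169/2


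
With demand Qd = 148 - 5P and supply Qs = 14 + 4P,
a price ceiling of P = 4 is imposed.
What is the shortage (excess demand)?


At P = 4:
Qd = 148 - 5*4 = 128
Qs = 14 + 4*4 = 30
Shortage = Qd - Qs = 128 - 30 = 98

98


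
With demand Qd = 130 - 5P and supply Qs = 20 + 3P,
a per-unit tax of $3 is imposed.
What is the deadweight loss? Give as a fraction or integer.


Pre-tax equilibrium quantity: Q* = 245/4
Post-tax equilibrium quantity: Q_tax = 445/8
Reduction in quantity: Q* - Q_tax = 45/8
DWL = (1/2) * tax * (Q* - Q_tax)
DWL = (1/2) * 3 * 45/8 = 135/16

135/16


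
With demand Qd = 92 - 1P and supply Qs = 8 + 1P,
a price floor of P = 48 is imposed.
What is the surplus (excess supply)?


At P = 48:
Qd = 92 - 1*48 = 44
Qs = 8 + 1*48 = 56
Surplus = Qs - Qd = 56 - 44 = 12

12


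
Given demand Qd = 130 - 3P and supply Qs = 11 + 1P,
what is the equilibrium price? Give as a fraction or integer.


At equilibrium, Qd = Qs.
130 - 3P = 11 + 1P
130 - 11 = 3P + 1P
119 = 4P
P* = 119/4 = 119/4

119/4


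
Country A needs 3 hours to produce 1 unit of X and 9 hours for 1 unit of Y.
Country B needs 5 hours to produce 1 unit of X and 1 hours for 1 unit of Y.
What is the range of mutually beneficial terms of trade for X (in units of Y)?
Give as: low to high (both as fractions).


Opportunity cost of X for Country A = hours_X / hours_Y = 3/9 = 1/3 units of Y
Opportunity cost of X for Country B = hours_X / hours_Y = 5/1 = 5 units of Y
Terms of trade must be between the two opportunity costs.
Range: 1/3 to 5

1/3 to 5


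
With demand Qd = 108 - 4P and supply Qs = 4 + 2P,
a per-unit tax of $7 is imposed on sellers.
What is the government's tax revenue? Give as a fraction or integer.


With tax on sellers, new supply: Qs' = 4 + 2(P - 7)
= 2P - 10
New equilibrium quantity:
Q_new = 88/3
Tax revenue = tax * Q_new = 7 * 88/3 = 616/3

616/3


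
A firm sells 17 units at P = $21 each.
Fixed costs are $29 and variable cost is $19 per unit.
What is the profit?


Total Revenue = P * Q = 21 * 17 = $357
Total Cost = FC + VC*Q = 29 + 19*17 = $352
Profit = TR - TC = 357 - 352 = $5

$5


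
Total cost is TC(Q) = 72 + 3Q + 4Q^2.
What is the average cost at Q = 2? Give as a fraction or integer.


TC(2) = 72 + 3*2 + 4*2^2
TC(2) = 72 + 6 + 16 = 94
AC = TC/Q = 94/2 = 47

47


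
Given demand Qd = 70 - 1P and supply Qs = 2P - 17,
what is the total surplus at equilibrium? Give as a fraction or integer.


Find equilibrium: 70 - 1P = 2P - 17
70 + 17 = 3P
P* = 87/3 = 29
Q* = 2*29 - 17 = 41
Inverse demand: P = 70 - Q/1, so P_max = 70
Inverse supply: P = 17/2 + Q/2, so P_min = 17/2
CS = (1/2) * 41 * (70 - 29) = 1681/2
PS = (1/2) * 41 * (29 - 17/2) = 1681/4
TS = CS + PS = 1681/2 + 1681/4 = 5043/4

5043/4


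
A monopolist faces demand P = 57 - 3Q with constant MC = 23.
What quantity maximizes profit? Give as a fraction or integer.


TR = P*Q = (57 - 3Q)Q = 57Q - 3Q^2
MR = dTR/dQ = 57 - 6Q
Set MR = MC:
57 - 6Q = 23
34 = 6Q
Q* = 34/6 = 17/3

17/3


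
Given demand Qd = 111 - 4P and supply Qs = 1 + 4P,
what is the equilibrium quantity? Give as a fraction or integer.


First find equilibrium price:
111 - 4P = 1 + 4P
P* = 110/8 = 55/4
Then substitute into demand:
Q* = 111 - 4 * 55/4 = 56

56


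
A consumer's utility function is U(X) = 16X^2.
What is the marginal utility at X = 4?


MU = dU/dX = 16*2*X^(2-1)
MU = 32*X^1
At X = 4:
MU = 32 * 4^1
MU = 32 * 4 = 128

128


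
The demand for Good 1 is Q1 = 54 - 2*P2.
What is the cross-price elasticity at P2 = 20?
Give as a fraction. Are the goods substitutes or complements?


dQ1/dP2 = -2
At P2 = 20: Q1 = 54 - 2*20 = 14
Exy = (dQ1/dP2)(P2/Q1) = -2 * 20 / 14 = -20/7
Since Exy < 0, the goods are complements.

-20/7 (complements)


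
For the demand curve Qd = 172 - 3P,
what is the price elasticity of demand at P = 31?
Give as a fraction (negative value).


dQ/dP = -3
At P = 31: Q = 172 - 3*31 = 79
E = (dQ/dP)(P/Q) = (-3)(31/79) = -93/79

-93/79


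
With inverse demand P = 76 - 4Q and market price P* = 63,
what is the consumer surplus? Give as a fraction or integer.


Maximum willingness to pay (at Q=0): P_max = 76
Quantity demanded at P* = 63:
Q* = (76 - 63)/4 = 13/4
CS = (1/2) * Q* * (P_max - P*)
CS = (1/2) * 13/4 * (76 - 63)
CS = (1/2) * 13/4 * 13 = 169/8

169/8


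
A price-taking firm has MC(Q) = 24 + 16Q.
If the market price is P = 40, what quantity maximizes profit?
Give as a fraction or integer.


In perfect competition, profit is maximized where P = MC.
40 = 24 + 16Q
16 = 16Q
Q* = 16/16 = 1

1


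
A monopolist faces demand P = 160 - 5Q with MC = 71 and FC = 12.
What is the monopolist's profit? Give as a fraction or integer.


MR = MC: 160 - 10Q = 71
Q* = 89/10
P* = 160 - 5*89/10 = 231/2
Profit = (P* - MC)*Q* - FC
= (231/2 - 71)*89/10 - 12
= 89/2*89/10 - 12
= 7921/20 - 12 = 7681/20

7681/20


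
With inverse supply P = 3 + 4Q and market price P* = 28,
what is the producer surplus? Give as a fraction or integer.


Minimum supply price (at Q=0): P_min = 3
Quantity supplied at P* = 28:
Q* = (28 - 3)/4 = 25/4
PS = (1/2) * Q* * (P* - P_min)
PS = (1/2) * 25/4 * (28 - 3)
PS = (1/2) * 25/4 * 25 = 625/8

625/8


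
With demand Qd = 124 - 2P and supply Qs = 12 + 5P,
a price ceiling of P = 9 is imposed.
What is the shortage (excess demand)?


At P = 9:
Qd = 124 - 2*9 = 106
Qs = 12 + 5*9 = 57
Shortage = Qd - Qs = 106 - 57 = 49

49


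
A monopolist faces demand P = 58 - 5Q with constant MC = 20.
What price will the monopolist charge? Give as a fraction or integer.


MR = 58 - 10Q
Set MR = MC: 58 - 10Q = 20
Q* = 19/5
Substitute into demand:
P* = 58 - 5*19/5 = 39

39


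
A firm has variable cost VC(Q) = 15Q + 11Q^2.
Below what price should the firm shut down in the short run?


AVC(Q) = VC(Q)/Q = 15 + 11Q
AVC is increasing in Q, so minimum AVC is at Q -> 0+.
Min AVC = 15
The firm should shut down if P < 15.

15


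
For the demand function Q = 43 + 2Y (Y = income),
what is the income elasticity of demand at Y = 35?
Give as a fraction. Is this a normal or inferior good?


dQ/dY = 2
At Y = 35: Q = 43 + 2*35 = 113
Ey = (dQ/dY)(Y/Q) = 2 * 35 / 113 = 70/113
Since Ey > 0, this is a normal good.

70/113 (normal good)


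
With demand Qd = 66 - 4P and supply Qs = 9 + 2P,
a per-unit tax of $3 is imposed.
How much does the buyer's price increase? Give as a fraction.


With a per-unit tax, the buyer's price increase depends on relative slopes.
Supply slope: d = 2, Demand slope: b = 4
Buyer's price increase = d * tax / (b + d)
= 2 * 3 / (4 + 2)
= 6 / 6 = 1

1


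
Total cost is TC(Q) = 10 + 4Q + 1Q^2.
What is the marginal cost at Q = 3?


MC = dTC/dQ = 4 + 2*1*Q
At Q = 3:
MC = 4 + 2*3
MC = 4 + 6 = 10

10


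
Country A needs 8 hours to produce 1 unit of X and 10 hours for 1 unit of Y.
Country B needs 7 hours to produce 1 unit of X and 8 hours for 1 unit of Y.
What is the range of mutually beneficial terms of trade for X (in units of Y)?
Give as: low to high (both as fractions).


Opportunity cost of X for Country A = hours_X / hours_Y = 8/10 = 4/5 units of Y
Opportunity cost of X for Country B = hours_X / hours_Y = 7/8 = 7/8 units of Y
Terms of trade must be between the two opportunity costs.
Range: 4/5 to 7/8

4/5 to 7/8


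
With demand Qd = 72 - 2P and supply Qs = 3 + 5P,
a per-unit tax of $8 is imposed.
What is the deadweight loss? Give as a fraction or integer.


Pre-tax equilibrium quantity: Q* = 366/7
Post-tax equilibrium quantity: Q_tax = 286/7
Reduction in quantity: Q* - Q_tax = 80/7
DWL = (1/2) * tax * (Q* - Q_tax)
DWL = (1/2) * 8 * 80/7 = 320/7

320/7


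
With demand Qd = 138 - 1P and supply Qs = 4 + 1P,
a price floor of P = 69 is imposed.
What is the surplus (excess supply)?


At P = 69:
Qd = 138 - 1*69 = 69
Qs = 4 + 1*69 = 73
Surplus = Qs - Qd = 73 - 69 = 4

4


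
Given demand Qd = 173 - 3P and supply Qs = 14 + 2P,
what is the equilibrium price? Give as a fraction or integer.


At equilibrium, Qd = Qs.
173 - 3P = 14 + 2P
173 - 14 = 3P + 2P
159 = 5P
P* = 159/5 = 159/5

159/5


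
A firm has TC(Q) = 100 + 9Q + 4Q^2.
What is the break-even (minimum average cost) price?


AC(Q) = 100/Q + 9 + 4Q
To minimize: dAC/dQ = -100/Q^2 + 4 = 0
Q^2 = 100/4 = 25
Q* = 5
Min AC = 100/5 + 9 + 4*5
Min AC = 20 + 9 + 20 = 49

49


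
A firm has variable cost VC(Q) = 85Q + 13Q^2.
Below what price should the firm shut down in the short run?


AVC(Q) = VC(Q)/Q = 85 + 13Q
AVC is increasing in Q, so minimum AVC is at Q -> 0+.
Min AVC = 85
The firm should shut down if P < 85.

85


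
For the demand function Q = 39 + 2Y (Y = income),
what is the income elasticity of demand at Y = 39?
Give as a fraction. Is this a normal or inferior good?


dQ/dY = 2
At Y = 39: Q = 39 + 2*39 = 117
Ey = (dQ/dY)(Y/Q) = 2 * 39 / 117 = 2/3
Since Ey > 0, this is a normal good.

2/3 (normal good)


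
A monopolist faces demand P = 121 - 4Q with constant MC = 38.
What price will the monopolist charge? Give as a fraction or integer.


MR = 121 - 8Q
Set MR = MC: 121 - 8Q = 38
Q* = 83/8
Substitute into demand:
P* = 121 - 4*83/8 = 159/2

159/2


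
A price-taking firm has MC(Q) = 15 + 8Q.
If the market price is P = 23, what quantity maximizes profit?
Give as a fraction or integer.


In perfect competition, profit is maximized where P = MC.
23 = 15 + 8Q
8 = 8Q
Q* = 8/8 = 1

1


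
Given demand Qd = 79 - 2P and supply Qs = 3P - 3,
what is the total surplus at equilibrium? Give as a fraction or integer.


Find equilibrium: 79 - 2P = 3P - 3
79 + 3 = 5P
P* = 82/5 = 82/5
Q* = 3*82/5 - 3 = 231/5
Inverse demand: P = 79/2 - Q/2, so P_max = 79/2
Inverse supply: P = 1 + Q/3, so P_min = 1
CS = (1/2) * 231/5 * (79/2 - 82/5) = 53361/100
PS = (1/2) * 231/5 * (82/5 - 1) = 17787/50
TS = CS + PS = 53361/100 + 17787/50 = 17787/20

17787/20


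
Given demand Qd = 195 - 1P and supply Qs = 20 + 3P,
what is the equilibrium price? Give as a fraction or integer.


At equilibrium, Qd = Qs.
195 - 1P = 20 + 3P
195 - 20 = 1P + 3P
175 = 4P
P* = 175/4 = 175/4

175/4


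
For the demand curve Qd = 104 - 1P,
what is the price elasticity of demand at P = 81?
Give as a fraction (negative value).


dQ/dP = -1
At P = 81: Q = 104 - 1*81 = 23
E = (dQ/dP)(P/Q) = (-1)(81/23) = -81/23

-81/23


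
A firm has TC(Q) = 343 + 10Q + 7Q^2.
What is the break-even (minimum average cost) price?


AC(Q) = 343/Q + 10 + 7Q
To minimize: dAC/dQ = -343/Q^2 + 7 = 0
Q^2 = 343/7 = 49
Q* = 7
Min AC = 343/7 + 10 + 7*7
Min AC = 49 + 10 + 49 = 108

108


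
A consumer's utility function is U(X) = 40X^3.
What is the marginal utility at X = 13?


MU = dU/dX = 40*3*X^(3-1)
MU = 120*X^2
At X = 13:
MU = 120 * 13^2
MU = 120 * 169 = 20280

20280


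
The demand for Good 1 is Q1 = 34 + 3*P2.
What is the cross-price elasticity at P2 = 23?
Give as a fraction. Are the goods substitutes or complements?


dQ1/dP2 = 3
At P2 = 23: Q1 = 34 + 3*23 = 103
Exy = (dQ1/dP2)(P2/Q1) = 3 * 23 / 103 = 69/103
Since Exy > 0, the goods are substitutes.

69/103 (substitutes)


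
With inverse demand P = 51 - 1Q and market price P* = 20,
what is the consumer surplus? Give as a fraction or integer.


Maximum willingness to pay (at Q=0): P_max = 51
Quantity demanded at P* = 20:
Q* = (51 - 20)/1 = 31
CS = (1/2) * Q* * (P_max - P*)
CS = (1/2) * 31 * (51 - 20)
CS = (1/2) * 31 * 31 = 961/2

961/2


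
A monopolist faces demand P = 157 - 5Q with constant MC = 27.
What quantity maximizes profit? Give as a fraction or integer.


TR = P*Q = (157 - 5Q)Q = 157Q - 5Q^2
MR = dTR/dQ = 157 - 10Q
Set MR = MC:
157 - 10Q = 27
130 = 10Q
Q* = 130/10 = 13

13


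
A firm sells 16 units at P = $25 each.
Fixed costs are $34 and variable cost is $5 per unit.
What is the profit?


Total Revenue = P * Q = 25 * 16 = $400
Total Cost = FC + VC*Q = 34 + 5*16 = $114
Profit = TR - TC = 400 - 114 = $286

$286


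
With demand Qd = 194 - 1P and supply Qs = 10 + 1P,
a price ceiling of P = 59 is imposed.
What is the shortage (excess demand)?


At P = 59:
Qd = 194 - 1*59 = 135
Qs = 10 + 1*59 = 69
Shortage = Qd - Qs = 135 - 69 = 66

66


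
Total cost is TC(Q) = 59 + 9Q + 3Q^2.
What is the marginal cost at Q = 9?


MC = dTC/dQ = 9 + 2*3*Q
At Q = 9:
MC = 9 + 6*9
MC = 9 + 54 = 63

63


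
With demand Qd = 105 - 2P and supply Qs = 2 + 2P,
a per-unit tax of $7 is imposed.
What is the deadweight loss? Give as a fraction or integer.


Pre-tax equilibrium quantity: Q* = 107/2
Post-tax equilibrium quantity: Q_tax = 93/2
Reduction in quantity: Q* - Q_tax = 7
DWL = (1/2) * tax * (Q* - Q_tax)
DWL = (1/2) * 7 * 7 = 49/2

49/2


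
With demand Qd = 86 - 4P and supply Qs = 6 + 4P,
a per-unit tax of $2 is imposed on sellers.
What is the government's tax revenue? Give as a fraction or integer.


With tax on sellers, new supply: Qs' = 6 + 4(P - 2)
= 4P - 2
New equilibrium quantity:
Q_new = 42
Tax revenue = tax * Q_new = 2 * 42 = 84

84


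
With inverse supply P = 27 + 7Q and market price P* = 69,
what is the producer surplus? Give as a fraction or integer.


Minimum supply price (at Q=0): P_min = 27
Quantity supplied at P* = 69:
Q* = (69 - 27)/7 = 6
PS = (1/2) * Q* * (P* - P_min)
PS = (1/2) * 6 * (69 - 27)
PS = (1/2) * 6 * 42 = 126

126


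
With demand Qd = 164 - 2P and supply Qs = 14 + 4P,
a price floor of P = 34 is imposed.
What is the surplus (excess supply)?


At P = 34:
Qd = 164 - 2*34 = 96
Qs = 14 + 4*34 = 150
Surplus = Qs - Qd = 150 - 96 = 54

54


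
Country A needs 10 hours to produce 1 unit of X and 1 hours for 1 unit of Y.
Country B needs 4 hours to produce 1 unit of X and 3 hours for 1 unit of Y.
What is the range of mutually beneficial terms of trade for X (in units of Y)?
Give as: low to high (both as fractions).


Opportunity cost of X for Country A = hours_X / hours_Y = 10/1 = 10 units of Y
Opportunity cost of X for Country B = hours_X / hours_Y = 4/3 = 4/3 units of Y
Terms of trade must be between the two opportunity costs.
Range: 4/3 to 10

4/3 to 10


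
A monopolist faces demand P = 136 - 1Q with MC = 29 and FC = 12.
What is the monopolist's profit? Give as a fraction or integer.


MR = MC: 136 - 2Q = 29
Q* = 107/2
P* = 136 - 1*107/2 = 165/2
Profit = (P* - MC)*Q* - FC
= (165/2 - 29)*107/2 - 12
= 107/2*107/2 - 12
= 11449/4 - 12 = 11401/4

11401/4


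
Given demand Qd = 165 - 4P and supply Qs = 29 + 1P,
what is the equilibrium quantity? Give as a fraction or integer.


First find equilibrium price:
165 - 4P = 29 + 1P
P* = 136/5 = 136/5
Then substitute into demand:
Q* = 165 - 4 * 136/5 = 281/5

281/5


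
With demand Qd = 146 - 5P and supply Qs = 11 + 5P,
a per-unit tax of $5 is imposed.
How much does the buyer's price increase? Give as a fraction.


With a per-unit tax, the buyer's price increase depends on relative slopes.
Supply slope: d = 5, Demand slope: b = 5
Buyer's price increase = d * tax / (b + d)
= 5 * 5 / (5 + 5)
= 25 / 10 = 5/2

5/2


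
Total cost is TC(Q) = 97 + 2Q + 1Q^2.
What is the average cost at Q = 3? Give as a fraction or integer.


TC(3) = 97 + 2*3 + 1*3^2
TC(3) = 97 + 6 + 9 = 112
AC = TC/Q = 112/3 = 112/3

112/3


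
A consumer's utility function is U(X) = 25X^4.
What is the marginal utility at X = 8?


MU = dU/dX = 25*4*X^(4-1)
MU = 100*X^3
At X = 8:
MU = 100 * 8^3
MU = 100 * 512 = 51200

51200


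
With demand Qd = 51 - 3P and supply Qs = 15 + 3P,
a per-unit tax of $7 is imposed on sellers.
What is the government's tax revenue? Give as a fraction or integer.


With tax on sellers, new supply: Qs' = 15 + 3(P - 7)
= 3P - 6
New equilibrium quantity:
Q_new = 45/2
Tax revenue = tax * Q_new = 7 * 45/2 = 315/2

315/2


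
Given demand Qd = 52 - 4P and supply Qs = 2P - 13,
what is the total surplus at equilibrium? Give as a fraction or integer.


Find equilibrium: 52 - 4P = 2P - 13
52 + 13 = 6P
P* = 65/6 = 65/6
Q* = 2*65/6 - 13 = 26/3
Inverse demand: P = 13 - Q/4, so P_max = 13
Inverse supply: P = 13/2 + Q/2, so P_min = 13/2
CS = (1/2) * 26/3 * (13 - 65/6) = 169/18
PS = (1/2) * 26/3 * (65/6 - 13/2) = 169/9
TS = CS + PS = 169/18 + 169/9 = 169/6

169/6


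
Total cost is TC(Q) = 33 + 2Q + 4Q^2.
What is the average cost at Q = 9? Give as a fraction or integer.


TC(9) = 33 + 2*9 + 4*9^2
TC(9) = 33 + 18 + 324 = 375
AC = TC/Q = 375/9 = 125/3

125/3


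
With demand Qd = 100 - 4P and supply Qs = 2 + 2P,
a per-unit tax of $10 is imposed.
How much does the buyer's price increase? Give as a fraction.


With a per-unit tax, the buyer's price increase depends on relative slopes.
Supply slope: d = 2, Demand slope: b = 4
Buyer's price increase = d * tax / (b + d)
= 2 * 10 / (4 + 2)
= 20 / 6 = 10/3

10/3


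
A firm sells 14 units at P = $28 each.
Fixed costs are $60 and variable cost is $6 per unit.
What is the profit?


Total Revenue = P * Q = 28 * 14 = $392
Total Cost = FC + VC*Q = 60 + 6*14 = $144
Profit = TR - TC = 392 - 144 = $248

$248


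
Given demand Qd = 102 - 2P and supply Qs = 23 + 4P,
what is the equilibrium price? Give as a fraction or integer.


At equilibrium, Qd = Qs.
102 - 2P = 23 + 4P
102 - 23 = 2P + 4P
79 = 6P
P* = 79/6 = 79/6

79/6


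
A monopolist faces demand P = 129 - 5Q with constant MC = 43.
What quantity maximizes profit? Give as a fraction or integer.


TR = P*Q = (129 - 5Q)Q = 129Q - 5Q^2
MR = dTR/dQ = 129 - 10Q
Set MR = MC:
129 - 10Q = 43
86 = 10Q
Q* = 86/10 = 43/5

43/5


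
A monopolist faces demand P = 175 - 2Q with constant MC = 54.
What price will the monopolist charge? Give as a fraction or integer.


MR = 175 - 4Q
Set MR = MC: 175 - 4Q = 54
Q* = 121/4
Substitute into demand:
P* = 175 - 2*121/4 = 229/2

229/2


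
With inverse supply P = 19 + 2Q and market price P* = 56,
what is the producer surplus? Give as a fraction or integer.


Minimum supply price (at Q=0): P_min = 19
Quantity supplied at P* = 56:
Q* = (56 - 19)/2 = 37/2
PS = (1/2) * Q* * (P* - P_min)
PS = (1/2) * 37/2 * (56 - 19)
PS = (1/2) * 37/2 * 37 = 1369/4

1369/4


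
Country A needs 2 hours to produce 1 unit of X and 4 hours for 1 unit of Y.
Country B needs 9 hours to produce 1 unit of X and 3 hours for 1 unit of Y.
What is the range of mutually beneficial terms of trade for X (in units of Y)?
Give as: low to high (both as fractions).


Opportunity cost of X for Country A = hours_X / hours_Y = 2/4 = 1/2 units of Y
Opportunity cost of X for Country B = hours_X / hours_Y = 9/3 = 3 units of Y
Terms of trade must be between the two opportunity costs.
Range: 1/2 to 3

1/2 to 3


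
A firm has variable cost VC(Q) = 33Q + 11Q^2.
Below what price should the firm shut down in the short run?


AVC(Q) = VC(Q)/Q = 33 + 11Q
AVC is increasing in Q, so minimum AVC is at Q -> 0+.
Min AVC = 33
The firm should shut down if P < 33.

33


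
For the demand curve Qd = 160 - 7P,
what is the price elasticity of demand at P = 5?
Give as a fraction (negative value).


dQ/dP = -7
At P = 5: Q = 160 - 7*5 = 125
E = (dQ/dP)(P/Q) = (-7)(5/125) = -7/25

-7/25


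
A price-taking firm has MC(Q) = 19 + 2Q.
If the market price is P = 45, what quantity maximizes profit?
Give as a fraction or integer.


In perfect competition, profit is maximized where P = MC.
45 = 19 + 2Q
26 = 2Q
Q* = 26/2 = 13

13


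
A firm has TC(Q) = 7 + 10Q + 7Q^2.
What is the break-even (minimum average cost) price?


AC(Q) = 7/Q + 10 + 7Q
To minimize: dAC/dQ = -7/Q^2 + 7 = 0
Q^2 = 7/7 = 1
Q* = 1
Min AC = 7/1 + 10 + 7*1
Min AC = 7 + 10 + 7 = 24

24


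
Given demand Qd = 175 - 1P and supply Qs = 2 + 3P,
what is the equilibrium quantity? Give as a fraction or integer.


First find equilibrium price:
175 - 1P = 2 + 3P
P* = 173/4 = 173/4
Then substitute into demand:
Q* = 175 - 1 * 173/4 = 527/4

527/4


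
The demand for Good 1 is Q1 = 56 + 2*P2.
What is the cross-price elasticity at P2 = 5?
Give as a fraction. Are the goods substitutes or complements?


dQ1/dP2 = 2
At P2 = 5: Q1 = 56 + 2*5 = 66
Exy = (dQ1/dP2)(P2/Q1) = 2 * 5 / 66 = 5/33
Since Exy > 0, the goods are substitutes.

5/33 (substitutes)


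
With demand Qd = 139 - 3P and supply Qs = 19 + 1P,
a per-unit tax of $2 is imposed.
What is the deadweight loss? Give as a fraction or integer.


Pre-tax equilibrium quantity: Q* = 49
Post-tax equilibrium quantity: Q_tax = 95/2
Reduction in quantity: Q* - Q_tax = 3/2
DWL = (1/2) * tax * (Q* - Q_tax)
DWL = (1/2) * 2 * 3/2 = 3/2

3/2


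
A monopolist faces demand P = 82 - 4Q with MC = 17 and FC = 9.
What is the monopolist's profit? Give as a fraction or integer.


MR = MC: 82 - 8Q = 17
Q* = 65/8
P* = 82 - 4*65/8 = 99/2
Profit = (P* - MC)*Q* - FC
= (99/2 - 17)*65/8 - 9
= 65/2*65/8 - 9
= 4225/16 - 9 = 4081/16

4081/16


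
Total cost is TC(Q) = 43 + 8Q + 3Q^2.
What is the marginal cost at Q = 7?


MC = dTC/dQ = 8 + 2*3*Q
At Q = 7:
MC = 8 + 6*7
MC = 8 + 42 = 50

50


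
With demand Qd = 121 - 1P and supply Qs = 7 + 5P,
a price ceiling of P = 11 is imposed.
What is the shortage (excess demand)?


At P = 11:
Qd = 121 - 1*11 = 110
Qs = 7 + 5*11 = 62
Shortage = Qd - Qs = 110 - 62 = 48

48


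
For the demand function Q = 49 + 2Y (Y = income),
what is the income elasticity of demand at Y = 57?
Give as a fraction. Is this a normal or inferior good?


dQ/dY = 2
At Y = 57: Q = 49 + 2*57 = 163
Ey = (dQ/dY)(Y/Q) = 2 * 57 / 163 = 114/163
Since Ey > 0, this is a normal good.

114/163 (normal good)


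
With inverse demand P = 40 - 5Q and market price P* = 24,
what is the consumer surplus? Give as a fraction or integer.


Maximum willingness to pay (at Q=0): P_max = 40
Quantity demanded at P* = 24:
Q* = (40 - 24)/5 = 16/5
CS = (1/2) * Q* * (P_max - P*)
CS = (1/2) * 16/5 * (40 - 24)
CS = (1/2) * 16/5 * 16 = 128/5

128/5


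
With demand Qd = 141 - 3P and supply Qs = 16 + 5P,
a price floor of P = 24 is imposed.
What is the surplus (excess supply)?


At P = 24:
Qd = 141 - 3*24 = 69
Qs = 16 + 5*24 = 136
Surplus = Qs - Qd = 136 - 69 = 67

67


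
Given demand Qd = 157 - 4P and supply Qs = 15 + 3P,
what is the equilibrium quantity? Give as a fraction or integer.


First find equilibrium price:
157 - 4P = 15 + 3P
P* = 142/7 = 142/7
Then substitute into demand:
Q* = 157 - 4 * 142/7 = 531/7

531/7


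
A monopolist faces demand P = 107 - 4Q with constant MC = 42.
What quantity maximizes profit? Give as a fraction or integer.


TR = P*Q = (107 - 4Q)Q = 107Q - 4Q^2
MR = dTR/dQ = 107 - 8Q
Set MR = MC:
107 - 8Q = 42
65 = 8Q
Q* = 65/8 = 65/8

65/8
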